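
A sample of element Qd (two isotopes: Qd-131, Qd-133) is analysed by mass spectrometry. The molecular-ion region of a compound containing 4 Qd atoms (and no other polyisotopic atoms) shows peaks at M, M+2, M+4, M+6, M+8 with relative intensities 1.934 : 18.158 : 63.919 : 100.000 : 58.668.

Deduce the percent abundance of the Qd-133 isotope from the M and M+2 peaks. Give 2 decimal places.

70.12%

Let p = fractional abundance of Qd-131. I(M+2)/I(M) = [C(4,1)·p^3·(1−p)] / p^4 = 4·(1−p)/p = 18.158/1.934 = 9.3888
(1−p)/p = 9.3888/4 = 2.3472  ⇒  p = 1/(1 + 2.3472) = 0.2988
Qd-131: 29.88%, Qd-133: 70.12%.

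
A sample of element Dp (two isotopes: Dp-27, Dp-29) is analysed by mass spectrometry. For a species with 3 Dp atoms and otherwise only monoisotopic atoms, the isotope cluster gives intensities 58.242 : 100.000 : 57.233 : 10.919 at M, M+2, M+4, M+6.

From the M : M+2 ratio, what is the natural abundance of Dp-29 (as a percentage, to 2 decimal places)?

If p is the fraction of Dp that is Dp-27, then I(M+2)/I(M) = [C(3,1)·p^2·(1−p)] / p^3 = 3·(1−p)/p = 100.000/58.242 = 1.7170
(1−p)/p = 1.7170/3 = 0.5723  ⇒  p = 1/(1 + 0.5723) = 0.6360
Dp-27: 63.60%, Dp-29: 36.40%.

36.40%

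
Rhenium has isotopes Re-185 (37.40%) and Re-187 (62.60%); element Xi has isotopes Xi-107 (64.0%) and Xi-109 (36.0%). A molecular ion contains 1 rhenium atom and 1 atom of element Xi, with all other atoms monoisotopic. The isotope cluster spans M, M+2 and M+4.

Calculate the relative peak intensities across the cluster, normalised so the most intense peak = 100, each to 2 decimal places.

Rhenium pattern (n=1): 0.3740 : 0.6260
Element Xi pattern (n=1): 0.6400 : 0.3600
Convolve the two distributions (both contribute in 2-u steps):
  M: 0.3740×0.6400 = 0.239360
  M+2: 0.3740×0.3600 + 0.6260×0.6400 = 0.535280
  M+4: 0.6260×0.3600 = 0.225360
Scale to base peak (0.535280) = 100: 44.72 : 100.00 : 42.10

44.72 : 100.00 : 42.10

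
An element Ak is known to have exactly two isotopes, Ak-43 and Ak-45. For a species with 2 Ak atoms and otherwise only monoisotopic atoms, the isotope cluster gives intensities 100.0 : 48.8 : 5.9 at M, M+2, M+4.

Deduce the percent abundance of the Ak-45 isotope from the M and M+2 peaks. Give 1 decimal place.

Write p for the Ak-43 fraction. I(M+2)/I(M) = [C(2,1)·p^1·(1−p)] / p^2 = 2·(1−p)/p = 48.8/100.0 = 0.4880
(1−p)/p = 0.4880/2 = 0.2440  ⇒  p = 1/(1 + 0.2440) = 0.8039
Ak-43: 80.4%, Ak-45: 19.6%.

19.6%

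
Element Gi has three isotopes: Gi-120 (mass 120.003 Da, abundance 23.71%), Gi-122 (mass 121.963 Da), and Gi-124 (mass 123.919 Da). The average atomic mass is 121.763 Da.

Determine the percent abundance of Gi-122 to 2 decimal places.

62.76%

The remaining 76.29% is split between Gi-122 (fraction x) and Gi-124 (fraction 0.7629 − x).
Substituting: 121.963x + 123.919(0.7629 − x) = 93.3102887
(121.963 − 123.919)x = -1.2275164  ⇒  x = 0.62756, y = 0.13534
Gi-122: 62.76%, Gi-124: 13.53%.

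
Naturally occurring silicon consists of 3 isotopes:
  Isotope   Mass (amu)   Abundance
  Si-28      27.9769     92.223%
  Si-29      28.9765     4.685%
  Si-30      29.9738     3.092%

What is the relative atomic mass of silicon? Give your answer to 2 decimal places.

Average mass = Σ (abundance × isotope mass) = 0.92223 × 27.9769 + 0.04685 × 28.9765 + 0.03092 × 29.9738
= 25.80114 + 1.35755 + 0.92679 = 28.08548 amu

28.09 amu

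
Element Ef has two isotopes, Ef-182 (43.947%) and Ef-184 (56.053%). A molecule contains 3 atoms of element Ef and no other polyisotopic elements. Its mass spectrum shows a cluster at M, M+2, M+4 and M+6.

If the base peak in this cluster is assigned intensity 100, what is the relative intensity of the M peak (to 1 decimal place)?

20.5

Binomial terms of (0.43947 + 0.56053)^3: M 0.0849, M+2 0.3248, M+4 0.4142, M+6 0.1761 → M+4 is the base peak.
P(M+4) = C(3,2) × 0.43947^1 × 0.56053^2 = 3 × 0.43947 × 0.31419388 = 0.414236 (base)
P(M) = C(3,0) × 0.43947^3 × 0.56053^0 = 1 × 0.08487655 × 1.0000 = 0.084877
Relative intensity = 0.084877 / 0.414236 × 100 = 20.5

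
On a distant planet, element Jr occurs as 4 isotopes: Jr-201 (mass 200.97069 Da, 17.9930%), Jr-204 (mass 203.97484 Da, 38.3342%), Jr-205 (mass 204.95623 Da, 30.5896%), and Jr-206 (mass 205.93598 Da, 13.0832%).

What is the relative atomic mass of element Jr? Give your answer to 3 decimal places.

203.991 Da

Ar = Σ fᵢ·mᵢ = 0.179930 × 200.97069 + 0.383342 × 203.97484 + 0.305896 × 204.95623 + 0.130832 × 205.93598
= 36.160656 + 78.192123 + 62.695291 + 26.943016 = 203.991086 Da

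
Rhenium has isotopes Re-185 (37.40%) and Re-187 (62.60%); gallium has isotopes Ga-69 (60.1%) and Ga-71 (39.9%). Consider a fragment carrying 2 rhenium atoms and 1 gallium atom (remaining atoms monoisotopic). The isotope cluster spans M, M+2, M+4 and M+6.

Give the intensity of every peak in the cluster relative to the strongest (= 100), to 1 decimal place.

19.9 : 79.8 : 100.0 : 37.0

Rhenium pattern (n=2): 0.139876 : 0.468248 : 0.391876
Gallium pattern (n=1): 0.6010 : 0.3990
Convolve the two distributions (both contribute in 2-u steps):
  M: 0.139876×0.6010 = 0.084065
  M+2: 0.139876×0.3990 + 0.468248×0.6010 = 0.337228
  M+4: 0.468248×0.3990 + 0.391876×0.6010 = 0.422348
  M+6: 0.391876×0.3990 = 0.156359
Scale to base peak (0.422348) = 100: 19.9 : 79.8 : 100.0 : 37.0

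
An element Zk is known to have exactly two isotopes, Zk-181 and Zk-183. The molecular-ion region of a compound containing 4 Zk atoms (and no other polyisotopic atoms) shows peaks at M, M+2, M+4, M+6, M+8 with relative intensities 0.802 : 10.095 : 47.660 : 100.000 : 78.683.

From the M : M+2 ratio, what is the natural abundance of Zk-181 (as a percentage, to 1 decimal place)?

If p is the fraction of Zk that is Zk-181, then I(M+2)/I(M) = [C(4,1)·p^3·(1−p)] / p^4 = 4·(1−p)/p = 10.095/0.802 = 12.5873
(1−p)/p = 12.5873/4 = 3.1468  ⇒  p = 1/(1 + 3.1468) = 0.2411
Zk-181: 24.1%, Zk-183: 75.9%.

24.1%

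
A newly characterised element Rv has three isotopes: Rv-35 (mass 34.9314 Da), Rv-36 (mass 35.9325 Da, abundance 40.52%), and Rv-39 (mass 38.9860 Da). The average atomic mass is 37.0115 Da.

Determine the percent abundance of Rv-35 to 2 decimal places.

18.18%

The remaining 59.48% is split between Rv-35 (fraction x) and Rv-39 (fraction 0.5948 − x).
Substituting: 34.9314x + 38.9860(0.5948 − x) = 22.451651
(34.9314 − 38.9860)x = -0.7372218  ⇒  x = 0.18182, y = 0.41298
Rv-35: 18.18%, Rv-39: 41.30%.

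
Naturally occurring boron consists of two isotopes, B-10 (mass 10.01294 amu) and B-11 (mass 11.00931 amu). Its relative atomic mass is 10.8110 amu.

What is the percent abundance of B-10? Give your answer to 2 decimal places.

19.90%

With x = fraction of B-10 (so B-11 is 1 − x):
10.01294·x + 11.00931·(1 − x) = 10.8110
(10.01294 − 11.00931)·x = 10.8110 − 11.00931
x = -0.19831 / -0.99637 = 0.19903 → 19.90% B-10, 80.10% B-11.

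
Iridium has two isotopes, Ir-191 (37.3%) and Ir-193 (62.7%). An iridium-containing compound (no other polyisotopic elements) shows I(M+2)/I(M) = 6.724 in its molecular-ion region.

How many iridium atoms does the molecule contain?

4

The M+2/M ratio from n Ir atoms is n · q/p = n · 0.627/0.373.
n = 6.724 × 0.373/0.627 = 4.00 ≈ 4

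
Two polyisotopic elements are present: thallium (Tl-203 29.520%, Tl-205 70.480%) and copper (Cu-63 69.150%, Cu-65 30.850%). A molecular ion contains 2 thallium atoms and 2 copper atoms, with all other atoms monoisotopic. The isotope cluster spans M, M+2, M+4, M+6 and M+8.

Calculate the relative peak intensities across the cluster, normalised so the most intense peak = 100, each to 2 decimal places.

Thallium pattern (n=2): 0.08714304 : 0.41611392 : 0.49674304
Copper pattern (n=2): 0.47817225 : 0.4266555 : 0.09517225
Convolve the two distributions (both contribute in 2-u steps):
  M: 0.08714304×0.47817225 = 0.041669
  M+2: 0.08714304×0.4266555 + 0.41611392×0.47817225 = 0.236154
  M+4: 0.08714304×0.09517225 + 0.41611392×0.4266555 + 0.49674304×0.47817225 = 0.423360
  M+6: 0.41611392×0.09517225 + 0.49674304×0.4266555 = 0.251541
  M+8: 0.49674304×0.09517225 = 0.047276
Scale to base peak (0.423360) = 100: 9.84 : 55.78 : 100.00 : 59.42 : 11.17

9.84 : 55.78 : 100.00 : 59.42 : 11.17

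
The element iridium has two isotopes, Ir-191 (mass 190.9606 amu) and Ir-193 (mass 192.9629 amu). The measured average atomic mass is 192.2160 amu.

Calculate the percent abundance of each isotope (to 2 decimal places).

Writing the weighted mean with unknown fraction x of Ir-191:
190.9606·x + 192.9629·(1 − x) = 192.2160
(190.9606 − 192.9629)·x = 192.2160 − 192.9629
x = -0.7469 / -2.0023 = 0.37302 → 37.30% Ir-191, 62.70% Ir-193.

Ir-191: 37.30%, Ir-193: 62.70%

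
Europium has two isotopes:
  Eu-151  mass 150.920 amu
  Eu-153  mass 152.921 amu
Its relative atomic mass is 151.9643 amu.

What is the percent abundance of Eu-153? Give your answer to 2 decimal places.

Let x be the fractional abundance of Eu-151; then Eu-153 has abundance 1 − x.
150.920·x + 152.921·(1 − x) = 151.9643
(150.920 − 152.921)·x = 151.9643 − 152.921
x = -0.9567 / -2.001 = 0.47811 → 47.81% Eu-151, 52.19% Eu-153.

52.19%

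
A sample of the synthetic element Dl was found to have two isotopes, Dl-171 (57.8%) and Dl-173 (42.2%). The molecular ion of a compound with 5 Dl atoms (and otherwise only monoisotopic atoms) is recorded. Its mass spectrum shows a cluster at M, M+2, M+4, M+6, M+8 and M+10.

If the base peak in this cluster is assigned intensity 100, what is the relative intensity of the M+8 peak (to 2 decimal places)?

(0.578 + 0.422)^5 gives M 0.0645, M+2 0.2355, M+4 0.3439, M+6 0.2511, M+8 0.0917, M+10 0.0134; the largest is M+4.
P(M+4) = C(5,2) × 0.578^3 × 0.422^2 = 10 × 0.19310055 × 0.178084 = 0.343881 (base)
P(M+8) = C(5,4) × 0.578^1 × 0.422^4 = 5 × 0.5780 × 0.03171391 = 0.091653
Relative intensity = 0.091653 / 0.343881 × 100 = 26.65

26.65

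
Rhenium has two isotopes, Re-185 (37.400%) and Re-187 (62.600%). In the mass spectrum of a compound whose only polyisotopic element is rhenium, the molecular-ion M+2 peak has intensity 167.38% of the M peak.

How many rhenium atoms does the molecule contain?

For n independent Re atoms, I(M+2)/I(M) = n · (abundance Re-187) / (abundance Re-185) = n · 0.62600/0.37400.
n = 1.6738 × 0.37400/0.62600 = 1.00 ≈ 1

1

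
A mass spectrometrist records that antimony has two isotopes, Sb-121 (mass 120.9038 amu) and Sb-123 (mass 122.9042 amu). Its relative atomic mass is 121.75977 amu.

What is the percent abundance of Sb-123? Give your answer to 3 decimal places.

42.790%

Writing the weighted mean with unknown fraction x of Sb-121:
120.9038·x + 122.9042·(1 − x) = 121.75977
(120.9038 − 122.9042)·x = 121.75977 − 122.9042
x = -1.14443 / -2.0004 = 0.57210 → 57.210% Sb-121, 42.790% Sb-123.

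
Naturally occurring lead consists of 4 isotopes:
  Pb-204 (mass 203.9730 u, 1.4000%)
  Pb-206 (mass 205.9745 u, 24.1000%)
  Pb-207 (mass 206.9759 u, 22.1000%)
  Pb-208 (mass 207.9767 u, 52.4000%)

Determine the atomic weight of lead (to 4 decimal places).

Weight each isotope mass by its fractional abundance: 0.014000 × 203.9730 + 0.241000 × 205.9745 + 0.221000 × 206.9759 + 0.524000 × 207.9767
= 2.85562 + 49.63985 + 45.74167 + 108.97979 = 207.21693 u

207.2169 u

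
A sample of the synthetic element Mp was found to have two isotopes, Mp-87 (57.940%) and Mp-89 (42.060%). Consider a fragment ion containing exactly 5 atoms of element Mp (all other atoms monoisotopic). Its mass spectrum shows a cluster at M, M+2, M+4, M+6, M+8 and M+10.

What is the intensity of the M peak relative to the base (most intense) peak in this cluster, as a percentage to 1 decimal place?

19.0%

Binomial terms of (0.57940 + 0.42060)^5: M 0.0653, M+2 0.2370, M+4 0.3441, M+6 0.2498, M+8 0.0907, M+10 0.0132 → M+4 is the base peak.
P(M+4) = C(5,2) × 0.57940^3 × 0.42060^2 = 10 × 0.19450711 × 0.17690436 = 0.344092 (base)
P(M) = C(5,0) × 0.57940^5 × 0.42060^0 = 1 × 0.06529688 × 1.0000 = 0.065297
Relative intensity = 0.065297 / 0.344092 × 100 = 19.0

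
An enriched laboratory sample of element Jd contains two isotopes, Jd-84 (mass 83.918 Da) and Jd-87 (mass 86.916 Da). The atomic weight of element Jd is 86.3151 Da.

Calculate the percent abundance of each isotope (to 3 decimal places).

Let x be the fractional abundance of Jd-84; then Jd-87 has abundance 1 − x.
83.918·x + 86.916·(1 − x) = 86.3151
(83.918 − 86.916)·x = 86.3151 − 86.916
x = -0.6009 / -2.998 = 0.20043 → 20.043% Jd-84, 79.957% Jd-87.

Jd-84: 20.043%, Jd-87: 79.957%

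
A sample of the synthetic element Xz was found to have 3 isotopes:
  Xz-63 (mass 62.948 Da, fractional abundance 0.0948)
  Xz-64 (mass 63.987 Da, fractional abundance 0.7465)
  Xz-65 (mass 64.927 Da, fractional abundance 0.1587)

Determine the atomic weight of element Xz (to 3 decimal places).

Weight each isotope mass by its fractional abundance: 0.0948 × 62.948 + 0.7465 × 63.987 + 0.1587 × 64.927
= 5.9675 + 47.7663 + 10.3039 = 64.0377 Da

64.038 Da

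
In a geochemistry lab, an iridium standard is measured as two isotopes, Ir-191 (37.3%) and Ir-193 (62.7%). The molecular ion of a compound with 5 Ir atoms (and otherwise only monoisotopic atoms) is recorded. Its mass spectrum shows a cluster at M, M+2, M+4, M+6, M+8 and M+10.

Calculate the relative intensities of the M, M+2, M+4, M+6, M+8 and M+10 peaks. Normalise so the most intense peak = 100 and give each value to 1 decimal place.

2.1 : 17.7 : 59.5 : 100.0 : 84.0 : 28.3

Each Ir atom is independently Ir-191 (p = 0.373) or Ir-193 (q = 0.627); the cluster is the binomial expansion (p + q)^5.
P(M) = 0.373^5 = 0.007220
P(M+2) = 5 × 0.373^4 × 0.627^1 = 0.060684
P(M+4) = 10 × 0.373^3 × 0.627^2 = 0.204015
P(M+6) = 10 × 0.373^2 × 0.627^3 = 0.342942
P(M+8) = 5 × 0.373^1 × 0.627^4 = 0.288237
P(M+10) = 0.627^5 = 0.096903
The M+6 peak is largest (0.342942); scaling to 100 gives 2.1 : 17.7 : 59.5 : 100.0 : 84.0 : 28.3.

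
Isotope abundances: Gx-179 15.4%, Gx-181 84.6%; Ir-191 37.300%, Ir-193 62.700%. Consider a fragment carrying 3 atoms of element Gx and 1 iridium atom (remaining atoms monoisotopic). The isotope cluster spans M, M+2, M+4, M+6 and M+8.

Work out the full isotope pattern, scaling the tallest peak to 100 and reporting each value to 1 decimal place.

0.3 : 5.7 : 37.2 : 100.0 : 87.6

Element Gx pattern (n=3): 0.00365226 : 0.06019121 : 0.33066079 : 0.60549574
Iridium pattern (n=1): 0.3730 : 0.6270
Convolve the two distributions (both contribute in 2-u steps):
  M: 0.00365226×0.3730 = 0.001362
  M+2: 0.00365226×0.6270 + 0.06019121×0.3730 = 0.024741
  M+4: 0.06019121×0.6270 + 0.33066079×0.3730 = 0.161076
  M+6: 0.33066079×0.6270 + 0.60549574×0.3730 = 0.433174
  M+8: 0.60549574×0.6270 = 0.379646
Scale to base peak (0.433174) = 100: 0.3 : 5.7 : 37.2 : 100.0 : 87.6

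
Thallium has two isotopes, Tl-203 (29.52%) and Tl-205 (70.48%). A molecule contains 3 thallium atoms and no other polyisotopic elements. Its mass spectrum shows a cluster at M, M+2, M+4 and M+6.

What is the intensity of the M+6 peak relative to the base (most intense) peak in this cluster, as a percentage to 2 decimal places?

Term probabilities: M 0.0257, M+2 0.1843, M+4 0.4399, M+6 0.3501. Base peak = M+4.
P(M+4) = C(3,2) × 0.2952^1 × 0.7048^2 = 3 × 0.2952 × 0.49674304 = 0.439916 (base)
P(M+6) = C(3,3) × 0.2952^0 × 0.7048^3 = 1 × 1.0000 × 0.35010449 = 0.350104
Relative intensity = 0.350104 / 0.439916 × 100 = 79.58

79.58%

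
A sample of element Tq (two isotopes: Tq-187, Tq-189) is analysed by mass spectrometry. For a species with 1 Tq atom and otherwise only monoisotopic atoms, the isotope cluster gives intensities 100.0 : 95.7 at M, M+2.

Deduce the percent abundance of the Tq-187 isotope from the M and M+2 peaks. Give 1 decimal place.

51.1%

Write p for the Tq-187 fraction. I(M+2)/I(M) = [C(1,1)·p^0·(1−p)] / p^1 = 1·(1−p)/p = 95.7/100.0 = 0.9570
(1−p)/p = 0.9570/1 = 0.9570  ⇒  p = 1/(1 + 0.9570) = 0.5110
Tq-187: 51.1%, Tq-189: 48.9%.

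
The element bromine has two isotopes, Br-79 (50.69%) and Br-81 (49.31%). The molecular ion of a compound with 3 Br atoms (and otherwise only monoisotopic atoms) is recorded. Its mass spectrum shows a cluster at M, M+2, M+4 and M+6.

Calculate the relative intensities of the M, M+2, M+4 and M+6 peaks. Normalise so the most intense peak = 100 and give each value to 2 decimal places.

34.27 : 100.00 : 97.28 : 31.54

The 3 Br atoms are independent, so intensities follow the terms of (0.5069 + 0.4931)^3.
P(M) = 0.5069^3 = 0.130247
P(M+2) = 3 × 0.5069^2 × 0.4931^1 = 0.380103
P(M+4) = 3 × 0.5069^1 × 0.4931^2 = 0.369755
P(M+6) = 0.4931^3 = 0.119896
The M+2 peak is largest (0.380103); scaling to 100 gives 34.27 : 100.00 : 97.28 : 31.54.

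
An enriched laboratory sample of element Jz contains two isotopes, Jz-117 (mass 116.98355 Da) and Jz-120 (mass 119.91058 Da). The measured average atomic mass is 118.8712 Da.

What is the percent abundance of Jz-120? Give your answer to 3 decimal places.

With x = fraction of Jz-117 (so Jz-120 is 1 − x):
116.98355·x + 119.91058·(1 − x) = 118.8712
(116.98355 − 119.91058)·x = 118.8712 − 119.91058
x = -1.03938 / -2.92703 = 0.35510 → 35.510% Jz-117, 64.490% Jz-120.

64.490%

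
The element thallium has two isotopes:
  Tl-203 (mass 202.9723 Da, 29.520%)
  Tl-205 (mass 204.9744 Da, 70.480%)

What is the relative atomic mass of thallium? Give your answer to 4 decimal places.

Ar = Σ fᵢ·mᵢ = 0.29520 × 202.9723 + 0.70480 × 204.9744
= 59.91742 + 144.46596 = 204.38338 Da

204.3834 Da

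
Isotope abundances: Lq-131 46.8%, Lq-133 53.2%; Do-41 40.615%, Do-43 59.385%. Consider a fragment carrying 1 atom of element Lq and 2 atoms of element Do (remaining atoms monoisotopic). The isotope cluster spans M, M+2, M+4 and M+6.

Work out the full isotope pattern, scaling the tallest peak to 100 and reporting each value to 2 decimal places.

Element Lq pattern (n=1): 0.4680 : 0.5320
Element Do pattern (n=2): 0.16495782 : 0.48238435 : 0.35265782
Convolve the two distributions (both contribute in 2-u steps):
  M: 0.4680×0.16495782 = 0.077200
  M+2: 0.4680×0.48238435 + 0.5320×0.16495782 = 0.313513
  M+4: 0.4680×0.35265782 + 0.5320×0.48238435 = 0.421672
  M+6: 0.5320×0.35265782 = 0.187614
Scale to base peak (0.421672) = 100: 18.31 : 74.35 : 100.00 : 44.49

18.31 : 74.35 : 100.00 : 44.49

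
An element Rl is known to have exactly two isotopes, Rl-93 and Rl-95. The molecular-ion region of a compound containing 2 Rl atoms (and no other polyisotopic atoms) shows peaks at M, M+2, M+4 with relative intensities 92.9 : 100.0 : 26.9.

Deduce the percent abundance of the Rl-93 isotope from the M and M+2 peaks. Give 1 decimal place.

If p is the fraction of Rl that is Rl-93, then I(M+2)/I(M) = [C(2,1)·p^1·(1−p)] / p^2 = 2·(1−p)/p = 100.0/92.9 = 1.0764
(1−p)/p = 1.0764/2 = 0.5382  ⇒  p = 1/(1 + 0.5382) = 0.6501
Rl-93: 65.0%, Rl-95: 35.0%.

65.0%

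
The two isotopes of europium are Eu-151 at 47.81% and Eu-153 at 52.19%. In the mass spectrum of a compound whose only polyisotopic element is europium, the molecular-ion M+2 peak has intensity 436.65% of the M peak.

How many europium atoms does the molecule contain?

With n Eu atoms, P(M+2)/P(M) = C(n,1)·p^(n−1)q / p^n = n·q/p = n · 0.5219/0.4781.
n = 4.3665 × 0.4781/0.5219 = 4.00 ≈ 4

4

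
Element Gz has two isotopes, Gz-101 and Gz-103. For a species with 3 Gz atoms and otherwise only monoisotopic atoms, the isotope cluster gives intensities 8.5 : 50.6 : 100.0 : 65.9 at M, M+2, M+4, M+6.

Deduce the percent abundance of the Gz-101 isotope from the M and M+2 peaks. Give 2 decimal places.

If p is the fraction of Gz that is Gz-101, then I(M+2)/I(M) = [C(3,1)·p^2·(1−p)] / p^3 = 3·(1−p)/p = 50.6/8.5 = 5.9529
(1−p)/p = 5.9529/3 = 1.9843  ⇒  p = 1/(1 + 1.9843) = 0.3351
Gz-101: 33.51%, Gz-103: 66.49%.

33.51%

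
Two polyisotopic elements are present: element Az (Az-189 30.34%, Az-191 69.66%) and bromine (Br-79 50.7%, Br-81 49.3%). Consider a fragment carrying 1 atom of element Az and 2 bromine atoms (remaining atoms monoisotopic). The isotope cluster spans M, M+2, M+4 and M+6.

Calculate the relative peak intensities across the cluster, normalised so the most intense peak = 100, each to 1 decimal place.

Element Az pattern (n=1): 0.3034 : 0.6966
Bromine pattern (n=2): 0.257049 : 0.499902 : 0.243049
Convolve the two distributions (both contribute in 2-u steps):
  M: 0.3034×0.257049 = 0.077989
  M+2: 0.3034×0.499902 + 0.6966×0.257049 = 0.330731
  M+4: 0.3034×0.243049 + 0.6966×0.499902 = 0.421973
  M+6: 0.6966×0.243049 = 0.169308
Scale to base peak (0.421973) = 100: 18.5 : 78.4 : 100.0 : 40.1

18.5 : 78.4 : 100.0 : 40.1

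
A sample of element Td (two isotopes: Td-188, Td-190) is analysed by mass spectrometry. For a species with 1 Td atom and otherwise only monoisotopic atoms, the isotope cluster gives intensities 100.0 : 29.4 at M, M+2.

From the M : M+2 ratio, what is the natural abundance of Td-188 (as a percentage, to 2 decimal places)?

77.28%

If p is the fraction of Td that is Td-188, then I(M+2)/I(M) = [C(1,1)·p^0·(1−p)] / p^1 = 1·(1−p)/p = 29.4/100.0 = 0.2940
(1−p)/p = 0.2940/1 = 0.2940  ⇒  p = 1/(1 + 0.2940) = 0.7728
Td-188: 77.28%, Td-190: 22.72%.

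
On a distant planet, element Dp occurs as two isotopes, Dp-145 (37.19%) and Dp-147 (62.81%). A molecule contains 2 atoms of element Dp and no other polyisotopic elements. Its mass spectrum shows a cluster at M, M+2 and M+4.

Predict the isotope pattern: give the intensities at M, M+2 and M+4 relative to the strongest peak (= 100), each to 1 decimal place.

The 2 Dp atoms are independent, so intensities follow the terms of (0.3719 + 0.6281)^2.
P(M) = 0.3719^2 = 0.138310
P(M+2) = 2 × 0.3719^1 × 0.6281^1 = 0.467181
P(M+4) = 0.6281^2 = 0.394510
The M+2 peak is largest (0.467181); scaling to 100 gives 29.6 : 100.0 : 84.4.

29.6 : 100.0 : 84.4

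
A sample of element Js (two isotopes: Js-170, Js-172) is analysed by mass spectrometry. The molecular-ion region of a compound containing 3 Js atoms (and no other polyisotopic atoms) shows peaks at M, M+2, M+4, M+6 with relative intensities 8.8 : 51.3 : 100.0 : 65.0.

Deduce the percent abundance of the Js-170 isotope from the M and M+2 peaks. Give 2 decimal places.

33.98%

If p is the fraction of Js that is Js-170, then I(M+2)/I(M) = [C(3,1)·p^2·(1−p)] / p^3 = 3·(1−p)/p = 51.3/8.8 = 5.8295
(1−p)/p = 5.8295/3 = 1.9432  ⇒  p = 1/(1 + 1.9432) = 0.3398
Js-170: 33.98%, Js-172: 66.02%.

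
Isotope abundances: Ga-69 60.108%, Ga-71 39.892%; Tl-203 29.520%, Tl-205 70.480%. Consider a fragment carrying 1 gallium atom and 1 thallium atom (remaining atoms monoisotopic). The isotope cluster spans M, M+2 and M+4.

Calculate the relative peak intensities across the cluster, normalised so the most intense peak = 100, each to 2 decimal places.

32.77 : 100.00 : 51.93

Gallium pattern (n=1): 0.60108 : 0.39892
Thallium pattern (n=1): 0.2952 : 0.7048
Convolve the two distributions (both contribute in 2-u steps):
  M: 0.60108×0.2952 = 0.177439
  M+2: 0.60108×0.7048 + 0.39892×0.2952 = 0.541402
  M+4: 0.39892×0.7048 = 0.281159
Scale to base peak (0.541402) = 100: 32.77 : 100.00 : 51.93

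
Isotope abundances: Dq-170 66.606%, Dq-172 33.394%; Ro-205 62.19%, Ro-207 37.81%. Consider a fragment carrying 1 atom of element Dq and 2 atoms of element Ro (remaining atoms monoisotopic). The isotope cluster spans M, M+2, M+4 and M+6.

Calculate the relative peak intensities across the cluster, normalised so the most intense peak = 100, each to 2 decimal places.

58.23 : 100.00 : 57.02 : 10.79

Element Dq pattern (n=1): 0.66606 : 0.33394
Element Ro pattern (n=2): 0.38675961 : 0.47028078 : 0.14295961
Convolve the two distributions (both contribute in 2-u steps):
  M: 0.66606×0.38675961 = 0.257605
  M+2: 0.66606×0.47028078 + 0.33394×0.38675961 = 0.442390
  M+4: 0.66606×0.14295961 + 0.33394×0.47028078 = 0.252265
  M+6: 0.33394×0.14295961 = 0.047740
Scale to base peak (0.442390) = 100: 58.23 : 100.00 : 57.02 : 10.79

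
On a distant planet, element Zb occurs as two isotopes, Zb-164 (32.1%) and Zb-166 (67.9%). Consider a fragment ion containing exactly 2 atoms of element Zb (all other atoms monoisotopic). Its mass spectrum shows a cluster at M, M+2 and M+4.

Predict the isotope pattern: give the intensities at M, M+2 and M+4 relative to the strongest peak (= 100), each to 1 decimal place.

Expanding (0.321 + 0.679)^2:
P(M) = 0.321^2 = 0.103041
P(M+2) = 2 × 0.321^1 × 0.679^1 = 0.435918
P(M+4) = 0.679^2 = 0.461041
The M+4 peak is largest (0.461041); scaling to 100 gives 22.3 : 94.6 : 100.0.

22.3 : 94.6 : 100.0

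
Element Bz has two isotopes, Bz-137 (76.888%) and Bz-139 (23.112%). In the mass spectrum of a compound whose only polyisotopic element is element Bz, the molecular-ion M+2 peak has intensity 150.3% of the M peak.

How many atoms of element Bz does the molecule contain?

5

For n independent Bz atoms, I(M+2)/I(M) = n · (abundance Bz-139) / (abundance Bz-137) = n · 0.23112/0.76888.
n = 1.503 × 0.76888/0.23112 = 5.00 ≈ 5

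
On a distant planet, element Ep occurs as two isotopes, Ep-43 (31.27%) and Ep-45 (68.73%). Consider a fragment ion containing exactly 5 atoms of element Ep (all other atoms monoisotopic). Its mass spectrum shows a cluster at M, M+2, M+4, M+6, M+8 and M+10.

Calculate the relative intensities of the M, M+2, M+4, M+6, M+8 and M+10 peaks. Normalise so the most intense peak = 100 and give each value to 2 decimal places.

0.86 : 9.42 : 41.40 : 90.99 : 100.00 : 43.96

The 5 Ep atoms are independent, so intensities follow the terms of (0.3127 + 0.6873)^5.
P(M) = 0.3127^5 = 0.002990
P(M+2) = 5 × 0.3127^4 × 0.6873^1 = 0.032857
P(M+4) = 10 × 0.3127^3 × 0.6873^2 = 0.144436
P(M+6) = 10 × 0.3127^2 × 0.6873^3 = 0.317464
P(M+8) = 5 × 0.3127^1 × 0.6873^4 = 0.348886
P(M+10) = 0.6873^5 = 0.153367
The M+8 peak is largest (0.348886); scaling to 100 gives 0.86 : 9.42 : 41.40 : 90.99 : 100.00 : 43.96.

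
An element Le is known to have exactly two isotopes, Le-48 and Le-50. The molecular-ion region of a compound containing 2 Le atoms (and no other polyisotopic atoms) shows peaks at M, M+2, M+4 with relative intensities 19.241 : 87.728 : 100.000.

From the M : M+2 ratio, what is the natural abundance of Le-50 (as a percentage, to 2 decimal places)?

69.51%

If p is the fraction of Le that is Le-48, then I(M+2)/I(M) = [C(2,1)·p^1·(1−p)] / p^2 = 2·(1−p)/p = 87.728/19.241 = 4.5594
(1−p)/p = 4.5594/2 = 2.2797  ⇒  p = 1/(1 + 2.2797) = 0.3049
Le-48: 30.49%, Le-50: 69.51%.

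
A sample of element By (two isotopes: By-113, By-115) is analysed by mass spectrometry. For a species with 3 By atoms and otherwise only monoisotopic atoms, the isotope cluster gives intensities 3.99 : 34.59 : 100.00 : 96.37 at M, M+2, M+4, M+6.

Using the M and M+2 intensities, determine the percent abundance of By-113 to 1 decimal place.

25.7%

Let p = fractional abundance of By-113. I(M+2)/I(M) = [C(3,1)·p^2·(1−p)] / p^3 = 3·(1−p)/p = 34.59/3.99 = 8.6692
(1−p)/p = 8.6692/3 = 2.8897  ⇒  p = 1/(1 + 2.8897) = 0.2571
By-113: 25.7%, By-115: 74.3%.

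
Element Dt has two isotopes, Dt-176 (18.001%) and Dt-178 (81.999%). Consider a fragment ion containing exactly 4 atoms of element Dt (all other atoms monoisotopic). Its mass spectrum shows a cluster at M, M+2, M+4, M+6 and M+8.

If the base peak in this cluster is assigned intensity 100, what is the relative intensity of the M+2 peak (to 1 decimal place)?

4.2

Binomial terms of (0.18001 + 0.81999)^4: M 0.0010, M+2 0.0191, M+4 0.1307, M+6 0.3970, M+8 0.4521 → M+8 is the base peak.
P(M+8) = C(4,4) × 0.18001^0 × 0.81999^4 = 1 × 1.0000 × 0.45209971 = 0.452100 (base)
P(M+2) = C(4,1) × 0.18001^3 × 0.81999^1 = 4 × 0.00583297 × 0.81999 = 0.019132
Relative intensity = 0.019132 / 0.452100 × 100 = 4.2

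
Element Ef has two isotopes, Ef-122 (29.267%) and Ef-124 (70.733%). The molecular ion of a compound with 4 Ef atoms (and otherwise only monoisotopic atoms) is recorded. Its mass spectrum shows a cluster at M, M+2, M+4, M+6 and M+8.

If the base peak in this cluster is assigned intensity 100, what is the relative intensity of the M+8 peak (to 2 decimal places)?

Binomial terms of (0.29267 + 0.70733)^4: M 0.0073, M+2 0.0709, M+4 0.2571, M+6 0.4143, M+8 0.2503 → M+6 is the base peak.
P(M+6) = C(4,3) × 0.29267^1 × 0.70733^3 = 4 × 0.29267 × 0.35388832 = 0.414290 (base)
P(M+8) = C(4,4) × 0.29267^0 × 0.70733^4 = 1 × 1.0000 × 0.25031583 = 0.250316
Relative intensity = 0.250316 / 0.414290 × 100 = 60.42

60.42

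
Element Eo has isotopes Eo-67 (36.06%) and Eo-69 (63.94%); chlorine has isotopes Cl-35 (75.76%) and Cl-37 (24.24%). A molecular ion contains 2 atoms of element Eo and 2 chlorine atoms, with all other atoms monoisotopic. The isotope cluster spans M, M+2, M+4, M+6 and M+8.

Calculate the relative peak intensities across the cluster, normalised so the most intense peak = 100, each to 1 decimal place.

Element Eo pattern (n=2): 0.13003236 : 0.46113528 : 0.40883236
Chlorine pattern (n=2): 0.57395776 : 0.36728448 : 0.05875776
Convolve the two distributions (both contribute in 2-u steps):
  M: 0.13003236×0.57395776 = 0.074633
  M+2: 0.13003236×0.36728448 + 0.46113528×0.57395776 = 0.312431
  M+4: 0.13003236×0.05875776 + 0.46113528×0.36728448 + 0.40883236×0.57395776 = 0.411661
  M+6: 0.46113528×0.05875776 + 0.40883236×0.36728448 = 0.177253
  M+8: 0.40883236×0.05875776 = 0.024022
Scale to base peak (0.411661) = 100: 18.1 : 75.9 : 100.0 : 43.1 : 5.8

18.1 : 75.9 : 100.0 : 43.1 : 5.8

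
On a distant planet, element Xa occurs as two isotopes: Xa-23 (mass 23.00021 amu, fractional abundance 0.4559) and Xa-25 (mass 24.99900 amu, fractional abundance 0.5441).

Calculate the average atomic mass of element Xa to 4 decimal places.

24.0878 amu

Ar = Σ fᵢ·mᵢ = 0.4559 × 23.00021 + 0.5441 × 24.99900
= 10.485796 + 13.601956 = 24.087752 amu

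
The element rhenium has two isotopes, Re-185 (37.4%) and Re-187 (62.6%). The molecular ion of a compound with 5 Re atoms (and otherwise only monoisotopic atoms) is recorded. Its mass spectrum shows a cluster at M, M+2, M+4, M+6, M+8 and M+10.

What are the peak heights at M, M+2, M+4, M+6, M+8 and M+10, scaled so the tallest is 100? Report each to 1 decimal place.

2.1 : 17.8 : 59.7 : 100.0 : 83.7 : 28.0

Expanding (0.374 + 0.626)^5:
P(M) = 0.374^5 = 0.007317
P(M+2) = 5 × 0.374^4 × 0.626^1 = 0.061239
P(M+4) = 10 × 0.374^3 × 0.626^2 = 0.205005
P(M+6) = 10 × 0.374^2 × 0.626^3 = 0.343136
P(M+8) = 5 × 0.374^1 × 0.626^4 = 0.287170
P(M+10) = 0.626^5 = 0.096133
The M+6 peak is largest (0.343136); scaling to 100 gives 2.1 : 17.8 : 59.7 : 100.0 : 83.7 : 28.0.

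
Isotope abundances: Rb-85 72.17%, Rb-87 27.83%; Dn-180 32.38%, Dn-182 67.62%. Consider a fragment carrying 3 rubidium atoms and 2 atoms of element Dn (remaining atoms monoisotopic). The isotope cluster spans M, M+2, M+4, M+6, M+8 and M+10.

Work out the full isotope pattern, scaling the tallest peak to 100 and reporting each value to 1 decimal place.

Rubidium pattern (n=3): 0.37589809 : 0.43485841 : 0.16768892 : 0.02155458
Element Dn pattern (n=2): 0.10484644 : 0.43790712 : 0.45724644
Convolve the two distributions (both contribute in 2-u steps):
  M: 0.37589809×0.10484644 = 0.039412
  M+2: 0.37589809×0.43790712 + 0.43485841×0.10484644 = 0.210202
  M+4: 0.37589809×0.45724644 + 0.43485841×0.43790712 + 0.16768892×0.10484644 = 0.379887
  M+6: 0.43485841×0.45724644 + 0.16768892×0.43790712 + 0.02155458×0.10484644 = 0.274530
  M+8: 0.16768892×0.45724644 + 0.02155458×0.43790712 = 0.086114
  M+10: 0.02155458×0.45724644 = 0.009856
Scale to base peak (0.379887) = 100: 10.4 : 55.3 : 100.0 : 72.3 : 22.7 : 2.6

10.4 : 55.3 : 100.0 : 72.3 : 22.7 : 2.6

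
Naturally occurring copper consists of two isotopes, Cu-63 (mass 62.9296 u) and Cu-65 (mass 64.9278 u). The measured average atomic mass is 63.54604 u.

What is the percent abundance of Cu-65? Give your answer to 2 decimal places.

30.85%

Writing the weighted mean with unknown fraction x of Cu-63:
62.9296·x + 64.9278·(1 − x) = 63.54604
(62.9296 − 64.9278)·x = 63.54604 − 64.9278
x = -1.38176 / -1.9982 = 0.69150 → 69.15% Cu-63, 30.85% Cu-65.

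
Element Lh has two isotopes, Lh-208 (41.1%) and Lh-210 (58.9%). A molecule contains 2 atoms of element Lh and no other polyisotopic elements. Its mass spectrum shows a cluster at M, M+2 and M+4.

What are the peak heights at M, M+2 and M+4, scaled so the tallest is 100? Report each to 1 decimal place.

34.9 : 100.0 : 71.7

The 2 Lh atoms are independent, so intensities follow the terms of (0.411 + 0.589)^2.
P(M) = 0.411^2 = 0.168921
P(M+2) = 2 × 0.411^1 × 0.589^1 = 0.484158
P(M+4) = 0.589^2 = 0.346921
The M+2 peak is largest (0.484158); scaling to 100 gives 34.9 : 100.0 : 71.7.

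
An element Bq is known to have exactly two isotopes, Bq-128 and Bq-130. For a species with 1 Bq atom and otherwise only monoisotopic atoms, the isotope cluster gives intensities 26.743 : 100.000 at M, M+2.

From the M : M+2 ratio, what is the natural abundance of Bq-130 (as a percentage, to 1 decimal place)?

Write p for the Bq-128 fraction. I(M+2)/I(M) = [C(1,1)·p^0·(1−p)] / p^1 = 1·(1−p)/p = 100.000/26.743 = 3.7393
(1−p)/p = 3.7393/1 = 3.7393  ⇒  p = 1/(1 + 3.7393) = 0.2110
Bq-128: 21.1%, Bq-130: 78.9%.

78.9%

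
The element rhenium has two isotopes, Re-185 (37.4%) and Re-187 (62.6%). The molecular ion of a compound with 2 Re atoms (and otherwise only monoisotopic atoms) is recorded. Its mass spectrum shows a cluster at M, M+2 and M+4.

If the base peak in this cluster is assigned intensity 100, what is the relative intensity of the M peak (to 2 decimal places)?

29.87

Term probabilities: M 0.1399, M+2 0.4682, M+4 0.3919. Base peak = M+2.
P(M+2) = C(2,1) × 0.374^1 × 0.626^1 = 2 × 0.3740 × 0.6260 = 0.468248 (base)
P(M) = C(2,0) × 0.374^2 × 0.626^0 = 1 × 0.139876 × 1.0000 = 0.139876
Relative intensity = 0.139876 / 0.468248 × 100 = 29.87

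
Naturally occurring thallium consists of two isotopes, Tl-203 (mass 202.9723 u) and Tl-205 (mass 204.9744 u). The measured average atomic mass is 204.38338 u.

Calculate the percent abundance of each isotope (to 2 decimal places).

Let x be the fractional abundance of Tl-203; then Tl-205 has abundance 1 − x.
202.9723·x + 204.9744·(1 − x) = 204.38338
(202.9723 − 204.9744)·x = 204.38338 − 204.9744
x = -0.59102 / -2.0021 = 0.29520 → 29.52% Tl-203, 70.48% Tl-205.

Tl-203: 29.52%, Tl-205: 70.48%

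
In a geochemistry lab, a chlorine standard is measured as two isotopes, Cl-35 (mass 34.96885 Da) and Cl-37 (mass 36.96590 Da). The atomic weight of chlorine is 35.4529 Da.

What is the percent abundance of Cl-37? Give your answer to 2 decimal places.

Let x be the fractional abundance of Cl-35; then Cl-37 has abundance 1 − x.
34.96885·x + 36.96590·(1 − x) = 35.4529
(34.96885 − 36.96590)·x = 35.4529 − 36.96590
x = -1.51300 / -1.99705 = 0.75762 → 75.76% Cl-35, 24.24% Cl-37.

24.24%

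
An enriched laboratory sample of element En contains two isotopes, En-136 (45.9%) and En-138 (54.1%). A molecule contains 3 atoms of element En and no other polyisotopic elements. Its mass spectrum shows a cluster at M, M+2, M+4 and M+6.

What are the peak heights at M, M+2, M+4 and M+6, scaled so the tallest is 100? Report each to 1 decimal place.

Expanding (0.459 + 0.541)^3:
P(M) = 0.459^3 = 0.096703
P(M+2) = 3 × 0.459^2 × 0.541^1 = 0.341935
P(M+4) = 3 × 0.459^1 × 0.541^2 = 0.403022
P(M+6) = 0.541^3 = 0.158340
The M+4 peak is largest (0.403022); scaling to 100 gives 24.0 : 84.8 : 100.0 : 39.3.

24.0 : 84.8 : 100.0 : 39.3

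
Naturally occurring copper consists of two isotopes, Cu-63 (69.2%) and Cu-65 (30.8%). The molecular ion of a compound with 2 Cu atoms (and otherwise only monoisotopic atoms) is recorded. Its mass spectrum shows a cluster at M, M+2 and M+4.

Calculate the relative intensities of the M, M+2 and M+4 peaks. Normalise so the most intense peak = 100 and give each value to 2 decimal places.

100.00 : 89.02 : 19.81

Each Cu atom is independently Cu-63 (p = 0.692) or Cu-65 (q = 0.308); the cluster is the binomial expansion (p + q)^2.
P(M) = 0.692^2 = 0.478864
P(M+2) = 2 × 0.692^1 × 0.308^1 = 0.426272
P(M+4) = 0.308^2 = 0.094864
The M peak is largest (0.478864); scaling to 100 gives 100.00 : 89.02 : 19.81.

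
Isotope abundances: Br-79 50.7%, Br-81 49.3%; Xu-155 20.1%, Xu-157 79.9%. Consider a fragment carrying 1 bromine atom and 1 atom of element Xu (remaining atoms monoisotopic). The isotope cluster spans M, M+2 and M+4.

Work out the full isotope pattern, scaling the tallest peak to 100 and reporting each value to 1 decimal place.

Bromine pattern (n=1): 0.5070 : 0.4930
Element Xu pattern (n=1): 0.2010 : 0.7990
Convolve the two distributions (both contribute in 2-u steps):
  M: 0.5070×0.2010 = 0.101907
  M+2: 0.5070×0.7990 + 0.4930×0.2010 = 0.504186
  M+4: 0.4930×0.7990 = 0.393907
Scale to base peak (0.504186) = 100: 20.2 : 100.0 : 78.1

20.2 : 100.0 : 78.1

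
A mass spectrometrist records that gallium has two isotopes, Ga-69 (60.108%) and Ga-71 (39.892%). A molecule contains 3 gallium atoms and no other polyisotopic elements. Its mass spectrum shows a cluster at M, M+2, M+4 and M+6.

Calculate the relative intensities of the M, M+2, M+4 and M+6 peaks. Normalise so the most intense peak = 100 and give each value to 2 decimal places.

Each Ga atom is independently Ga-69 (p = 0.60108) or Ga-71 (q = 0.39892); the cluster is the binomial expansion (p + q)^3.
P(M) = 0.60108^3 = 0.217169
P(M+2) = 3 × 0.60108^2 × 0.39892^1 = 0.432386
P(M+4) = 3 × 0.60108^1 × 0.39892^2 = 0.286963
P(M+6) = 0.39892^3 = 0.063483
The M+2 peak is largest (0.432386); scaling to 100 gives 50.23 : 100.00 : 66.37 : 14.68.

50.23 : 100.00 : 66.37 : 14.68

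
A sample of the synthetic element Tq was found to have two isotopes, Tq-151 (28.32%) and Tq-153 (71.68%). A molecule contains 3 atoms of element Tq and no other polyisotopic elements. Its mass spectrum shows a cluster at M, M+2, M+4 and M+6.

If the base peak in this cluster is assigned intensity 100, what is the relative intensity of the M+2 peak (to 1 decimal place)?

Term probabilities: M 0.0227, M+2 0.1725, M+4 0.4365, M+6 0.3683. Base peak = M+4.
P(M+4) = C(3,2) × 0.2832^1 × 0.7168^2 = 3 × 0.2832 × 0.51380224 = 0.436526 (base)
P(M+2) = C(3,1) × 0.2832^2 × 0.7168^1 = 3 × 0.08020224 × 0.7168 = 0.172467
Relative intensity = 0.172467 / 0.436526 × 100 = 39.5

39.5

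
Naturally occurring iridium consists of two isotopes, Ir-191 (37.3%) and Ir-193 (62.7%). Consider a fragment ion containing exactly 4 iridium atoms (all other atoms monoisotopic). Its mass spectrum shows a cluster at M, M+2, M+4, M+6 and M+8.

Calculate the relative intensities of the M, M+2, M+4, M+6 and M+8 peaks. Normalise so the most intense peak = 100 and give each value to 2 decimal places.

Each Ir atom is independently Ir-191 (p = 0.373) or Ir-193 (q = 0.627); the cluster is the binomial expansion (p + q)^4.
P(M) = 0.373^4 = 0.019357
P(M+2) = 4 × 0.373^3 × 0.627^1 = 0.130153
P(M+4) = 6 × 0.373^2 × 0.627^2 = 0.328174
P(M+6) = 4 × 0.373^1 × 0.627^3 = 0.367766
P(M+8) = 0.627^4 = 0.154550
The M+6 peak is largest (0.367766); scaling to 100 gives 5.26 : 35.39 : 89.23 : 100.00 : 42.02.

5.26 : 35.39 : 89.23 : 100.00 : 42.02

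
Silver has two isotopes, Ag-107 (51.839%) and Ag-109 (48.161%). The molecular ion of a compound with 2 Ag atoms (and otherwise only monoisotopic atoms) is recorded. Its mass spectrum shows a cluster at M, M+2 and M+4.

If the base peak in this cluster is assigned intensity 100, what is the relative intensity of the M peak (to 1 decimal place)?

Term probabilities: M 0.2687, M+2 0.4993, M+4 0.2319. Base peak = M+2.
P(M+2) = C(2,1) × 0.51839^1 × 0.48161^1 = 2 × 0.51839 × 0.48161 = 0.499324 (base)
P(M) = C(2,0) × 0.51839^2 × 0.48161^0 = 1 × 0.26872819 × 1.0000 = 0.268728
Relative intensity = 0.268728 / 0.499324 × 100 = 53.8

53.8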